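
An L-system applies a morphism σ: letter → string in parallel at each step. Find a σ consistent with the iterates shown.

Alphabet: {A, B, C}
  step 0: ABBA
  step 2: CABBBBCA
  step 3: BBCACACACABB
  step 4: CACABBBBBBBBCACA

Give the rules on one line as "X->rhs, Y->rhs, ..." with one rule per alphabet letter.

  step 3 ⇒ step 4: BBCACACACABB ⇒ CA·CA·B·B·B·B·B·B·B·B·CA·CA
    A ↦ B
    B ↦ CA
    C ↦ B

A->B, B->CA, C->B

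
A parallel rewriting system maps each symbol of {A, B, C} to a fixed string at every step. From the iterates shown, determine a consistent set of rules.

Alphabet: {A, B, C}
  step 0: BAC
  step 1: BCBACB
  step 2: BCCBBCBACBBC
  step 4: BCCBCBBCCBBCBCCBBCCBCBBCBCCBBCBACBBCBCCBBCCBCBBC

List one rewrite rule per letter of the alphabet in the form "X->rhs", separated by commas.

  step 1 ⇒ step 2: BCBACB ⇒ BC·CB·BC·BA·CB·BC
    A ↦ BA
    B ↦ BC
    C ↦ CB

A->BA, B->BC, C->CB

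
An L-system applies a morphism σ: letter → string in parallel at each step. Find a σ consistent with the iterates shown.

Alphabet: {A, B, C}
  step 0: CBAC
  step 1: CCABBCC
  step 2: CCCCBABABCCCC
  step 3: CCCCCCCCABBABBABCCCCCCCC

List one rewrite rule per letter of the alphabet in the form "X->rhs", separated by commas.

  step 2 ⇒ step 3: CCCCBABABCCCC ⇒ CC·CC·CC·CC·AB·B·AB·B·AB·CC·CC·CC·CC
    A ↦ B
    B ↦ AB
    C ↦ CC

A->B, B->AB, C->CC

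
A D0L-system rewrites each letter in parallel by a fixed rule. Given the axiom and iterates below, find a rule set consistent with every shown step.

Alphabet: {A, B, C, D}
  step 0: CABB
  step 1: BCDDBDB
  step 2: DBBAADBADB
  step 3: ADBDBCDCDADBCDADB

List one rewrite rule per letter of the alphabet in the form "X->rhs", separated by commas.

  step 2 ⇒ step 3: DBBAADBADB ⇒ A·DB·DB·CD·CD·A·DB·CD·A·DB
    A ↦ CD
    B ↦ DB
    D ↦ A
  step 0 ⇒ step 1: CABB ⇒ B·CD·DB·DB
    C ↦ B

A->CD, B->DB, C->B, D->A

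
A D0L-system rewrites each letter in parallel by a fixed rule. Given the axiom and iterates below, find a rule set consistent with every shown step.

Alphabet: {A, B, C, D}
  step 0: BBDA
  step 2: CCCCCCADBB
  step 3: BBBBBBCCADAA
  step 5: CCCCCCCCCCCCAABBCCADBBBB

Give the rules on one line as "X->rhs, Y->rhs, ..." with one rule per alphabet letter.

  step 2 ⇒ step 3: CCCCCCADBB ⇒ B·B·B·B·B·B·CC·AD·A·A
    A ↦ CC
    B ↦ A
    C ↦ B
    D ↦ AD

A->CC, B->A, C->B, D->AD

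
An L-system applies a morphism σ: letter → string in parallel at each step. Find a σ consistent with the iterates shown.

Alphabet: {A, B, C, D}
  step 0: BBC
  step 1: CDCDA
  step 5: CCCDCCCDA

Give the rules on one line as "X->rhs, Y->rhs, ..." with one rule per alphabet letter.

A->C, B->CD, C->A, D->B

  step 0 ⇒ step 1: BBC ⇒ CD·CD·A
    B ↦ CD
    C ↦ A
    A ↦ C  (constrained at step 1)
    D ↦ B  (constrained at step 1)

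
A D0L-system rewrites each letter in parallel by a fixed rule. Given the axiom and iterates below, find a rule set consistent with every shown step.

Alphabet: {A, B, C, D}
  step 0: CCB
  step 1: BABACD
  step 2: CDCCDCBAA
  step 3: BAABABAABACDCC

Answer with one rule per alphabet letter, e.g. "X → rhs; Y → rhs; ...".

  step 2 ⇒ step 3: CDCCDCBAA ⇒ BA·A·BA·BA·A·BA·CD·C·C
    A ↦ C
    B ↦ CD
    C ↦ BA
    D ↦ A

A->C, B->CD, C->BA, D->A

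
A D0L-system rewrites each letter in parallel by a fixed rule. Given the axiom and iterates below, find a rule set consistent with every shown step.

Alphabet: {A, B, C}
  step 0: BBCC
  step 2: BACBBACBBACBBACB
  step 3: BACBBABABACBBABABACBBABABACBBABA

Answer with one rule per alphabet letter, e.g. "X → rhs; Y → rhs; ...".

  step 2 ⇒ step 3: BACBBACBBACBBACB ⇒ BA·CB·BA·BA·BA·CB·BA·BA·BA·CB·BA·BA·BA·CB·BA·BA
    A ↦ CB
    B ↦ BA
    C ↦ BA

A->CB, B->BA, C->BA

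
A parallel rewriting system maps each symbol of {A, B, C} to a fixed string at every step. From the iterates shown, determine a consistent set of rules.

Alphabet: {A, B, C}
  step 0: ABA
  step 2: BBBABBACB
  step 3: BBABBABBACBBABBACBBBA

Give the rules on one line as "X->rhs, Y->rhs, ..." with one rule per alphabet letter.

  step 2 ⇒ step 3: BBBABBACB ⇒ BBA·BBA·BBA·C·BBA·BBA·C·B·BBA
    A ↦ C
    B ↦ BBA
    C ↦ B

A->C, B->BBA, C->B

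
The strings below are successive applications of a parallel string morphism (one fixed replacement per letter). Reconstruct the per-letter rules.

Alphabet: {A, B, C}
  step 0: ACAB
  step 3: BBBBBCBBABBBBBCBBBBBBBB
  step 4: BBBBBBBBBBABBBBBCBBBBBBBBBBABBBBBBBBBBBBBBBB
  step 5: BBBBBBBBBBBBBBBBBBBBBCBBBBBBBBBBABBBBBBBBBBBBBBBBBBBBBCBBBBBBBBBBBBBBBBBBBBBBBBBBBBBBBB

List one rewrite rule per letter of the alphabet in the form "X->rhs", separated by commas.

A->BC, B->BB, C->A

  step 4 ⇒ step 5: BBBBBBBBBBABBBBBCBBBBBBBBBBABBBBBBBBBBBBBBBB ⇒ BB·BB·BB·BB·BB·BB·BB·BB·BB·BB·BC·BB·BB·BB·BB·BB·A·BB·BB·BB·BB·BB·BB·BB·BB·BB·BB·BC·BB·BB·BB·BB·BB·BB·BB·BB·BB·BB·BB·BB·BB·BB·BB·BB
    A ↦ BC
    B ↦ BB
    C ↦ A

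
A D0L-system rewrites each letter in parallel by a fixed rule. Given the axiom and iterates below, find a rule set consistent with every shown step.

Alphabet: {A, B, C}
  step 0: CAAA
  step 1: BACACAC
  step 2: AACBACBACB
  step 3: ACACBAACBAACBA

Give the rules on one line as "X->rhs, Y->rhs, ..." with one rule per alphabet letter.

A->AC, B->A, C->B

  step 2 ⇒ step 3: AACBACBACB ⇒ AC·AC·B·A·AC·B·A·AC·B·A
    A ↦ AC
    B ↦ A
    C ↦ B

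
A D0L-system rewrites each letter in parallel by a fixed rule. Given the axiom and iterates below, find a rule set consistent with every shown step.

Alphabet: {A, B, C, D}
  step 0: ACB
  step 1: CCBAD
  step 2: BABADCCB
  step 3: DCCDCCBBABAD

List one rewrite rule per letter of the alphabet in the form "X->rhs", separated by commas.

  step 2 ⇒ step 3: BABADCCB ⇒ D·CC·D·CC·B·BA·BA·D
    A ↦ CC
    B ↦ D
    C ↦ BA
    D ↦ B

A->CC, B->D, C->BA, D->B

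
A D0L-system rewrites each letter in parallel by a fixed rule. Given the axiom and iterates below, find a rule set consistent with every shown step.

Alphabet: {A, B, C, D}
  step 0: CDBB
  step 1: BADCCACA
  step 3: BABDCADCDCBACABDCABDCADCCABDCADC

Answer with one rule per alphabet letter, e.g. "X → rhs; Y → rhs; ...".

  step 0 ⇒ step 1: CDBB ⇒ BA·DC·CA·CA
    B ↦ CA
    C ↦ BA
    D ↦ DC
    A ↦ BD  (constrained at step 1)

A->BD, B->CA, C->BA, D->DC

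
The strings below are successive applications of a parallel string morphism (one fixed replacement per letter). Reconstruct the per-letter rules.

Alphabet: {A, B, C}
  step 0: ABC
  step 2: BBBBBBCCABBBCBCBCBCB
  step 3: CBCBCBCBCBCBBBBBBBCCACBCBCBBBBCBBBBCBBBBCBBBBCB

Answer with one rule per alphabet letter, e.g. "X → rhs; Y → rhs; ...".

A->CCA, B->CB, C->BBB

  step 2 ⇒ step 3: BBBBBBCCABBBCBCBCBCB ⇒ CB·CB·CB·CB·CB·CB·BBB·BBB·CCA·CB·CB·CB·BBB·CB·BBB·CB·BBB·CB·BBB·CB
    A ↦ CCA
    B ↦ CB
    C ↦ BBB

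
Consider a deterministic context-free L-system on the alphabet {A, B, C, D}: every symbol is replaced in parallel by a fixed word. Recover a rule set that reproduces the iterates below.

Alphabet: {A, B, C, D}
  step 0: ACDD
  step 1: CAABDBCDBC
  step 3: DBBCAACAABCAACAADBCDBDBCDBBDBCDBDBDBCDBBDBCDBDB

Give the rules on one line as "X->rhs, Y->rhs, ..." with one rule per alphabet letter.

  step 0 ⇒ step 1: ACDD ⇒ CAA·B·DBC·DBC
    A ↦ CAA
    C ↦ B
    D ↦ DBC
    B ↦ DB  (constrained at step 1)

A->CAA, B->DB, C->B, D->DBC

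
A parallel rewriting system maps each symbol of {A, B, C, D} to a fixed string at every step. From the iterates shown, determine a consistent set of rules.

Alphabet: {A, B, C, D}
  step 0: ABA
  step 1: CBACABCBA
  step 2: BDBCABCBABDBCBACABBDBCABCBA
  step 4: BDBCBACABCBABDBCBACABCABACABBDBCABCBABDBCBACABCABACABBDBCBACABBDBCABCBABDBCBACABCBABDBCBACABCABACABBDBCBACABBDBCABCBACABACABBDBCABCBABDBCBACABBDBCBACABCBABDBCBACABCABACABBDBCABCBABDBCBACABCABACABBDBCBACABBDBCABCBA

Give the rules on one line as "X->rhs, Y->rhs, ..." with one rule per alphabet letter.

  step 1 ⇒ step 2: CBACABCBA ⇒ BDB·CAB·CBA·BDB·CBA·CAB·BDB·CAB·CBA
    A ↦ CBA
    B ↦ CAB
    C ↦ BDB
    D ↦ A  (constrained at step 2)

A->CBA, B->CAB, C->BDB, D->A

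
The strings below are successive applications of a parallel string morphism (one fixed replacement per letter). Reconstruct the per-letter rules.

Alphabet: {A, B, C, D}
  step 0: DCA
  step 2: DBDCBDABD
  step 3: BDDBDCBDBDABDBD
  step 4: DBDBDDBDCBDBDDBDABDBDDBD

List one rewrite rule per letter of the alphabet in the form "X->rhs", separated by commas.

A->AB, B->D, C->CB, D->BD

  step 3 ⇒ step 4: BDDBDCBDBDABDBD ⇒ D·BD·BD·D·BD·CB·D·BD·D·BD·AB·D·BD·D·BD
    A ↦ AB
    B ↦ D
    C ↦ CB
    D ↦ BD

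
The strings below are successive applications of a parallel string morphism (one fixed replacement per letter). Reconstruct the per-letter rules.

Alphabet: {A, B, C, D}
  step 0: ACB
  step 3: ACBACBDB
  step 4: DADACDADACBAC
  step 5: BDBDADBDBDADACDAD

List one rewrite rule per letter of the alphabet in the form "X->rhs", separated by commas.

  step 4 ⇒ step 5: DADACDADACBAC ⇒ B·D·B·D·AD·B·D·B·D·AD·AC·D·AD
    A ↦ D
    B ↦ AC
    C ↦ AD
    D ↦ B

A->D, B->AC, C->AD, D->B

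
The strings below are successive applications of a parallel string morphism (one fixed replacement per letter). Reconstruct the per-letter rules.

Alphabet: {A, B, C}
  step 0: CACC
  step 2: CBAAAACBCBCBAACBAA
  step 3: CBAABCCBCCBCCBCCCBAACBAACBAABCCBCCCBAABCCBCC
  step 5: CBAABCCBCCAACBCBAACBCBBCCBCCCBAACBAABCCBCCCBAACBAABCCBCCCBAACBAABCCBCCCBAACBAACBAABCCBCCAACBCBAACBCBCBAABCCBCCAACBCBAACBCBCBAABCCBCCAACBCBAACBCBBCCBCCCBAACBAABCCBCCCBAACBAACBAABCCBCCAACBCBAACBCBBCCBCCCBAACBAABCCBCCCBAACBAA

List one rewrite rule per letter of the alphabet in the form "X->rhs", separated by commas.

  step 2 ⇒ step 3: CBAAAACBCBCBAACBAA ⇒ CB·AA·BCC·BCC·BCC·BCC·CB·AA·CB·AA·CB·AA·BCC·BCC·CB·AA·BCC·BCC
    A ↦ BCC
    B ↦ AA
    C ↦ CB

A->BCC, B->AA, C->CB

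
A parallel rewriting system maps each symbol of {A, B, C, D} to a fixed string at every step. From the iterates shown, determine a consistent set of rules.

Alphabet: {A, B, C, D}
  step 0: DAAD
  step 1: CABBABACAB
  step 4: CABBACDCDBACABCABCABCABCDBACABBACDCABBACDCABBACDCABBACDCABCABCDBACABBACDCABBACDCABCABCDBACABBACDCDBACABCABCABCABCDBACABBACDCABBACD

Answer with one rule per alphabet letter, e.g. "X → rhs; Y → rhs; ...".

  step 0 ⇒ step 1: DAAD ⇒ CAB·BA·BA·CAB
    A ↦ BA
    D ↦ CAB
    B ↦ CD  (constrained at step 1)
    C ↦ CAB  (constrained at step 1)

A->BA, B->CD, C->CAB, D->CAB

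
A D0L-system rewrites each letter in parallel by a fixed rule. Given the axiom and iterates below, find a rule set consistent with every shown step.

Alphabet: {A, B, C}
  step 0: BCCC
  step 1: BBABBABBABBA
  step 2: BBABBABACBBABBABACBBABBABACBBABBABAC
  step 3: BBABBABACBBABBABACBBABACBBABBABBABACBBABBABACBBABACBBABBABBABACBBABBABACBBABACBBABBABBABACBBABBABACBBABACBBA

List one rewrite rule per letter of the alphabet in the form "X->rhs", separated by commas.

  step 2 ⇒ step 3: BBABBABACBBABBABACBBABBABACBBABBABAC ⇒ BBA·BBA·BAC·BBA·BBA·BAC·BBA·BAC·BBA·BBA·BBA·BAC·BBA·BBA·BAC·BBA·BAC·BBA·BBA·BBA·BAC·BBA·BBA·BAC·BBA·BAC·BBA·BBA·BBA·BAC·BBA·BBA·BAC·BBA·BAC·BBA
    A ↦ BAC
    B ↦ BBA
    C ↦ BBA

A->BAC, B->BBA, C->BBA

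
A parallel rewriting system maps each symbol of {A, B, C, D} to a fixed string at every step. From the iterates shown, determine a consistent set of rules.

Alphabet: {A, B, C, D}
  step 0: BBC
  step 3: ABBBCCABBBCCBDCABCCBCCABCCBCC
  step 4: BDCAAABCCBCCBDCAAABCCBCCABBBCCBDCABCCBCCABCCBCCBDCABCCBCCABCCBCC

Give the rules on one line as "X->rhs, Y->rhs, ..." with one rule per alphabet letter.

  step 3 ⇒ step 4: ABBBCCABBBCCBDCABCCBCCABCCBCC ⇒ BDC·A·A·A·BCC·BCC·BDC·A·A·A·BCC·BCC·A·BB·BCC·BDC·A·BCC·BCC·A·BCC·BCC·BDC·A·BCC·BCC·A·BCC·BCC
    A ↦ BDC
    B ↦ A
    C ↦ BCC
    D ↦ BB

A->BDC, B->A, C->BCC, D->BB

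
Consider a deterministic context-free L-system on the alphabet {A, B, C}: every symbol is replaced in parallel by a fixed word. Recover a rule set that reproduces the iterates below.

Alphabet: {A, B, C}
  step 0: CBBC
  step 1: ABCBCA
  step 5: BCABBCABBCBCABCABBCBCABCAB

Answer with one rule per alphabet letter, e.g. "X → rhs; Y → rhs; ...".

  step 0 ⇒ step 1: CBBC ⇒ A·BC·BC·A
    B ↦ BC
    C ↦ A
    A ↦ B  (constrained at step 1)

A->B, B->BC, C->A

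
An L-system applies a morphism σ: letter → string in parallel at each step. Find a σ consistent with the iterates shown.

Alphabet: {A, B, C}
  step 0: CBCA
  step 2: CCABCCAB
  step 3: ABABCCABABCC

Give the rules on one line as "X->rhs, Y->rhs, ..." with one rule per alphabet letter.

  step 2 ⇒ step 3: CCABCCAB ⇒ AB·AB·C·C·AB·AB·C·C
    A ↦ C
    B ↦ C
    C ↦ AB

A->C, B->C, C->AB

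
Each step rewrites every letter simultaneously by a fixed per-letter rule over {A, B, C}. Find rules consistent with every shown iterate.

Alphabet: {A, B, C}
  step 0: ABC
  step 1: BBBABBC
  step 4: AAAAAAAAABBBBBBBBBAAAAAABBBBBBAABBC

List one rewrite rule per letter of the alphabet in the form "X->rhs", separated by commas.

  step 0 ⇒ step 1: ABC ⇒ BBB·A·BBC
    A ↦ BBB
    B ↦ A
    C ↦ BBC

A->BBB, B->A, C->BBC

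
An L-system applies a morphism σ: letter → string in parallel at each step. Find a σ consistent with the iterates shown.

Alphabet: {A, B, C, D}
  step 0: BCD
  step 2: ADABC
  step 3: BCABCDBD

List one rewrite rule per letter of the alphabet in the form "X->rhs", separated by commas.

  step 2 ⇒ step 3: ADABC ⇒ BC·A·BC·D·BD
    A ↦ BC
    B ↦ D
    C ↦ BD
    D ↦ A

A->BC, B->D, C->BD, D->A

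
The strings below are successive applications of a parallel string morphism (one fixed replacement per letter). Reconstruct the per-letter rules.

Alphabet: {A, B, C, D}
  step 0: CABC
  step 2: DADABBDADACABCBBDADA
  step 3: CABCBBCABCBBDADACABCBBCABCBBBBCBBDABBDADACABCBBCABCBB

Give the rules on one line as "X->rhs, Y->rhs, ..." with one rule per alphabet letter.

  step 2 ⇒ step 3: DADABBDADACABCBBDADA ⇒ CAB·CBB·CAB·CBB·DA·DA·CAB·CBB·CAB·CBB·BB·CBB·DA·BB·DA·DA·CAB·CBB·CAB·CBB
    A ↦ CBB
    B ↦ DA
    C ↦ BB
    D ↦ CAB

A->CBB, B->DA, C->BB, D->CAB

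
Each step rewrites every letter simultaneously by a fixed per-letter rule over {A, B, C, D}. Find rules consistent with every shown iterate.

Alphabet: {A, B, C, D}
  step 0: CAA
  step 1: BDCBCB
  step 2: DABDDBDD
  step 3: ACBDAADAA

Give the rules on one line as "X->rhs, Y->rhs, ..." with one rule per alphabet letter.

A->CB, B->D, C->BD, D->A

  step 2 ⇒ step 3: DABDDBDD ⇒ A·CB·D·A·A·D·A·A
    A ↦ CB
    B ↦ D
    D ↦ A
  step 0 ⇒ step 1: CAA ⇒ BD·CB·CB
    C ↦ BD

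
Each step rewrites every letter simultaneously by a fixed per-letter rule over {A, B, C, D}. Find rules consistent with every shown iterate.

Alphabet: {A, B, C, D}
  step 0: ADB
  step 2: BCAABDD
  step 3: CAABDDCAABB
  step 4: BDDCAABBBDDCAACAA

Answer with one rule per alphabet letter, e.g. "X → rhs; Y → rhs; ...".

  step 3 ⇒ step 4: CAABDDCAABB ⇒ B·D·D·CAA·B·B·B·D·D·CAA·CAA
    A ↦ D
    B ↦ CAA
    C ↦ B
    D ↦ B

A->D, B->CAA, C->B, D->B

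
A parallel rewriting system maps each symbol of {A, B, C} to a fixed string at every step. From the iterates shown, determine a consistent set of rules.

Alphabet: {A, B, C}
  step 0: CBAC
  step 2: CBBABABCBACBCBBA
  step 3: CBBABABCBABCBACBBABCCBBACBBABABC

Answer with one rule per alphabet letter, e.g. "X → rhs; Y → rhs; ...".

A->BC, B->BA, C->CB

  step 2 ⇒ step 3: CBBABABCBACBCBBA ⇒ CB·BA·BA·BC·BA·BC·BA·CB·BA·BC·CB·BA·CB·BA·BA·BC
    A ↦ BC
    B ↦ BA
    C ↦ CB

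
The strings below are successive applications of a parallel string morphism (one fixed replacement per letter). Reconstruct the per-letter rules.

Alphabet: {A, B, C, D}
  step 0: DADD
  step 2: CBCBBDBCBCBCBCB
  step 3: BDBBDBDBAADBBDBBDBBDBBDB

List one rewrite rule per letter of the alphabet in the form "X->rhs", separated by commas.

  step 2 ⇒ step 3: CBCBBDBCBCBCBCB ⇒ B·DB·B·DB·DB·AA·DB·B·DB·B·DB·B·DB·B·DB
    B ↦ DB
    C ↦ B
    D ↦ AA
    A ↦ CB  (constrained at step 0)

A->CB, B->DB, C->B, D->AA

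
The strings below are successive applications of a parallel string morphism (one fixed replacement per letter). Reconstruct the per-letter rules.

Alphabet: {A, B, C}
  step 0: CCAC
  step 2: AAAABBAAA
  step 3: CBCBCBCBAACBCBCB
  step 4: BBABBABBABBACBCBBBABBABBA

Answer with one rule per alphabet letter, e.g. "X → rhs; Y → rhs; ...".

A->CB, B->A, C->BB

  step 3 ⇒ step 4: CBCBCBCBAACBCBCB ⇒ BB·A·BB·A·BB·A·BB·A·CB·CB·BB·A·BB·A·BB·A
    A ↦ CB
    B ↦ A
    C ↦ BB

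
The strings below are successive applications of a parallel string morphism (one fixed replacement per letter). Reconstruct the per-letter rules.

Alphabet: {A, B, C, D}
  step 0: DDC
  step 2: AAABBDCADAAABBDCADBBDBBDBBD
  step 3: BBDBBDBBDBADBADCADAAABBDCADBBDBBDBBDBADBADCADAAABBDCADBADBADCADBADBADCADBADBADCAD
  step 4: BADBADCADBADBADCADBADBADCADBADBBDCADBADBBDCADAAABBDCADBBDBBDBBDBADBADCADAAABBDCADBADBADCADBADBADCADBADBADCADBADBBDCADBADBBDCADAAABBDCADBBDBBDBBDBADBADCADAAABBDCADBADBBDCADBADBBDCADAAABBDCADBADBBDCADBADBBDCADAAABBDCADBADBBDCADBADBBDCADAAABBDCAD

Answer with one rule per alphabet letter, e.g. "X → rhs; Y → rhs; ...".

  step 3 ⇒ step 4: BBDBBDBBDBADBADCADAAABBDCADBBDBBDBBDBADBADCADAAABBDCADBADBADCADBADBADCADBADBADCAD ⇒ BAD·BAD·CAD·BAD·BAD·CAD·BAD·BAD·CAD·BAD·BBD·CAD·BAD·BBD·CAD·AAA·BBD·CAD·BBD·BBD·BBD·BAD·BAD·CAD·AAA·BBD·CAD·BAD·BAD·CAD·BAD·BAD·CAD·BAD·BAD·CAD·BAD·BBD·CAD·BAD·BBD·CAD·AAA·BBD·CAD·BBD·BBD·BBD·BAD·BAD·CAD·AAA·BBD·CAD·BAD·BBD·CAD·BAD·BBD·CAD·AAA·BBD·CAD·BAD·BBD·CAD·BAD·BBD·CAD·AAA·BBD·CAD·BAD·BBD·CAD·BAD·BBD·CAD·AAA·BBD·CAD
    A ↦ BBD
    B ↦ BAD
    C ↦ AAA
    D ↦ CAD

A->BBD, B->BAD, C->AAA, D->CAD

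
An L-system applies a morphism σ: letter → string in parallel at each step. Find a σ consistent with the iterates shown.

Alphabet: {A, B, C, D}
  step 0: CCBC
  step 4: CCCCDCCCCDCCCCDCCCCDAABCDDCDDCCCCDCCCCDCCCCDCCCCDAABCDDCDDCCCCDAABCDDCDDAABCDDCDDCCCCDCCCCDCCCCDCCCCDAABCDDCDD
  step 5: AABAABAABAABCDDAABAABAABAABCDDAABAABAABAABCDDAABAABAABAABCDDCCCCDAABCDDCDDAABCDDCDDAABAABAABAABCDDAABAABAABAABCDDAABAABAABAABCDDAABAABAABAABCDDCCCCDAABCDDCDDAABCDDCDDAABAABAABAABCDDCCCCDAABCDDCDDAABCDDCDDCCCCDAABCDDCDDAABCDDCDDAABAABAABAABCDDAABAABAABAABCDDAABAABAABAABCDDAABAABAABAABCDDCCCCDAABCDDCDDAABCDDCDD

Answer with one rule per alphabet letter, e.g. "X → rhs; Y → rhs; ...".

A->CC, B->D, C->AAB, D->CDD

  step 4 ⇒ step 5: CCCCDCCCCDCCCCDCCCCDAABCDDCDDCCCCDCCCCDCCCCDCCCCDAABCDDCDDCCCCDAABCDDCDDAABCDDCDDCCCCDCCCCDCCCCDCCCCDAABCDDCDD ⇒ AAB·AAB·AAB·AAB·CDD·AAB·AAB·AAB·AAB·CDD·AAB·AAB·AAB·AAB·CDD·AAB·AAB·AAB·AAB·CDD·CC·CC·D·AAB·CDD·CDD·AAB·CDD·CDD·AAB·AAB·AAB·AAB·CDD·AAB·AAB·AAB·AAB·CDD·AAB·AAB·AAB·AAB·CDD·AAB·AAB·AAB·AAB·CDD·CC·CC·D·AAB·CDD·CDD·AAB·CDD·CDD·AAB·AAB·AAB·AAB·CDD·CC·CC·D·AAB·CDD·CDD·AAB·CDD·CDD·CC·CC·D·AAB·CDD·CDD·AAB·CDD·CDD·AAB·AAB·AAB·AAB·CDD·AAB·AAB·AAB·AAB·CDD·AAB·AAB·AAB·AAB·CDD·AAB·AAB·AAB·AAB·CDD·CC·CC·D·AAB·CDD·CDD·AAB·CDD·CDD
    A ↦ CC
    B ↦ D
    C ↦ AAB
    D ↦ CDD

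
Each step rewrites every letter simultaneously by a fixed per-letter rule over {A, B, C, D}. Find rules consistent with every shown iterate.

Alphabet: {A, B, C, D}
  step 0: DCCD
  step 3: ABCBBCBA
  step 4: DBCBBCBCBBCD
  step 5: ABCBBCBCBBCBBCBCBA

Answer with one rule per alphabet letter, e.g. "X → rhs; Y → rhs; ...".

  step 4 ⇒ step 5: DBCBBCBCBBCD ⇒ A·BC·B·BC·BC·B·BC·B·BC·BC·B·A
    B ↦ BC
    C ↦ B
    D ↦ A
  step 3 ⇒ step 4: ABCBBCBA ⇒ D·BC·B·BC·BC·B·BC·D
    A ↦ D

A->D, B->BC, C->B, D->A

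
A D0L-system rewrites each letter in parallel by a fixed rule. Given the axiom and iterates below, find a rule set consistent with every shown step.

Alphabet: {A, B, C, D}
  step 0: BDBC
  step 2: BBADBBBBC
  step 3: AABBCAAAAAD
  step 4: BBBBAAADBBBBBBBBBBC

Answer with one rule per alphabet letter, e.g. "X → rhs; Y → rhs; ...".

  step 3 ⇒ step 4: AABBCAAAAAD ⇒ BB·BB·A·A·AD·BB·BB·BB·BB·BB·C
    A ↦ BB
    B ↦ A
    C ↦ AD
    D ↦ C

A->BB, B->A, C->AD, D->C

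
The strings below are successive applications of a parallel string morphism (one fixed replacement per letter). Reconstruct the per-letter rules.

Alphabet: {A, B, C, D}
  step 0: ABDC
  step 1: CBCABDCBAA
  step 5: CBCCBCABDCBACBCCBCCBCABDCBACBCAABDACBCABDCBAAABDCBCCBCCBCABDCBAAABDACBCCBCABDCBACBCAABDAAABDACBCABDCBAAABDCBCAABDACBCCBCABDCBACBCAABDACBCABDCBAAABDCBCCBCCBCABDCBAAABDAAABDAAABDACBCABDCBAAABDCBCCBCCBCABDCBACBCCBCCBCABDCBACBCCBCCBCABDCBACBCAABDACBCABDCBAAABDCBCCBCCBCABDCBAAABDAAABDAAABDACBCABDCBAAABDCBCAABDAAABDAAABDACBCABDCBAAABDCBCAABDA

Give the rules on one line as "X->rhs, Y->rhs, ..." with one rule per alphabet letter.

A->CBC, B->ABD, C->A, D->CBA

  step 0 ⇒ step 1: ABDC ⇒ CBC·ABD·CBA·A
    A ↦ CBC
    B ↦ ABD
    C ↦ A
    D ↦ CBA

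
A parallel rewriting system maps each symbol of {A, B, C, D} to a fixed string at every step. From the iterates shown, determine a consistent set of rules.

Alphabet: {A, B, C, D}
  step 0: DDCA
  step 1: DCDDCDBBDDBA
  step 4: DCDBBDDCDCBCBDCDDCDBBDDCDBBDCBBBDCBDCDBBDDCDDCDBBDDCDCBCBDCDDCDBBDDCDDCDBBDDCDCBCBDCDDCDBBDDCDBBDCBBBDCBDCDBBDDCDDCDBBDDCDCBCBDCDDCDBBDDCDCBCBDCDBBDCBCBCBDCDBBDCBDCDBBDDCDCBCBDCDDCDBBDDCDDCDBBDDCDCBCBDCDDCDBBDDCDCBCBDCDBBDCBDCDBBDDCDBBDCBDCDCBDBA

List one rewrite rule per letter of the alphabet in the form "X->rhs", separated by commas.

A->DBA, B->CB, C->BBD, D->DCD

  step 0 ⇒ step 1: DDCA ⇒ DCD·DCD·BBD·DBA
    A ↦ DBA
    C ↦ BBD
    D ↦ DCD
    B ↦ CB  (constrained at step 1)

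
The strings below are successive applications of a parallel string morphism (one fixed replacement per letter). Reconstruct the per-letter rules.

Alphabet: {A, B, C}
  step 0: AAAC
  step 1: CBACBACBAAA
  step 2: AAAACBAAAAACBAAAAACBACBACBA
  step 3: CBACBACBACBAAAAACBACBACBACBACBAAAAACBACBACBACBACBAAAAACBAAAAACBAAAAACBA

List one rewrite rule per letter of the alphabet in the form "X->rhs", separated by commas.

A->CBA, B->AA, C->AA

  step 2 ⇒ step 3: AAAACBAAAAACBAAAAACBACBACBA ⇒ CBA·CBA·CBA·CBA·AA·AA·CBA·CBA·CBA·CBA·CBA·AA·AA·CBA·CBA·CBA·CBA·CBA·AA·AA·CBA·AA·AA·CBA·AA·AA·CBA
    A ↦ CBA
    B ↦ AA
    C ↦ AA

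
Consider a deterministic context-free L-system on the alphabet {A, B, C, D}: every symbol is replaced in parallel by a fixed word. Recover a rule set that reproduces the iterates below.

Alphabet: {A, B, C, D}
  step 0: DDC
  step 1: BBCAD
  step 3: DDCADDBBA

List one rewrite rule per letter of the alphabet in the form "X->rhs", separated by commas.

A->D, B->A, C->CAD, D->B

  step 0 ⇒ step 1: DDC ⇒ B·B·CAD
    C ↦ CAD
    D ↦ B
    A ↦ D  (constrained at step 1)
    B ↦ A  (constrained at step 1)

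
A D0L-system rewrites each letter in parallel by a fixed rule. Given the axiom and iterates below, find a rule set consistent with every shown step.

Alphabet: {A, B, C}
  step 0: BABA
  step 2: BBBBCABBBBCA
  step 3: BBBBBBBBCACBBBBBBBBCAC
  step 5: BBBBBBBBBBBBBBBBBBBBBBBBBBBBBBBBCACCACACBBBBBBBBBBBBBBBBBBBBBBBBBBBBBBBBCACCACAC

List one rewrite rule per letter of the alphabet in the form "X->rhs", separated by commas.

  step 2 ⇒ step 3: BBBBCABBBBCA ⇒ BB·BB·BB·BB·CA·C·BB·BB·BB·BB·CA·C
    A ↦ C
    B ↦ BB
    C ↦ CA

A->C, B->BB, C->CA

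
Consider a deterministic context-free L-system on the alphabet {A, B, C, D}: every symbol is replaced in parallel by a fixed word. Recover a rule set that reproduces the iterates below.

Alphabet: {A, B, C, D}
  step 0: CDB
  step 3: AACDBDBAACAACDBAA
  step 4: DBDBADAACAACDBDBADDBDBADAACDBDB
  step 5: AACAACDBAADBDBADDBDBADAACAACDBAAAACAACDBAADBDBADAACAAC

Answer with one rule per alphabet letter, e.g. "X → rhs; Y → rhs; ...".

A->DB, B->C, C->AD, D->AA

  step 4 ⇒ step 5: DBDBADAACAACDBDBADDBDBADAACDBDB ⇒ AA·C·AA·C·DB·AA·DB·DB·AD·DB·DB·AD·AA·C·AA·C·DB·AA·AA·C·AA·C·DB·AA·DB·DB·AD·AA·C·AA·C
    A ↦ DB
    B ↦ C
    C ↦ AD
    D ↦ AA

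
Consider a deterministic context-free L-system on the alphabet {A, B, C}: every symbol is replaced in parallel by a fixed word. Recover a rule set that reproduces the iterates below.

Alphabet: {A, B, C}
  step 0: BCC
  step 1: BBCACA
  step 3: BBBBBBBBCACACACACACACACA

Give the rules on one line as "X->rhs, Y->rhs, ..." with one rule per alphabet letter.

  step 0 ⇒ step 1: BCC ⇒ BB·CA·CA
    B ↦ BB
    C ↦ CA
    A ↦ CA  (constrained at step 1)

A->CA, B->BB, C->CA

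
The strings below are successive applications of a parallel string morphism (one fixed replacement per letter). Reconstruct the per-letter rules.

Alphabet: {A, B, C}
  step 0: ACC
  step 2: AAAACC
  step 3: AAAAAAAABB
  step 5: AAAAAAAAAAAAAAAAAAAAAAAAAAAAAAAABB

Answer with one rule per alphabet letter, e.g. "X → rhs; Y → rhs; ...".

  step 2 ⇒ step 3: AAAACC ⇒ AA·AA·AA·AA·B·B
    A ↦ AA
    C ↦ B
    B ↦ C  (constrained at step 3)

A->AA, B->C, C->B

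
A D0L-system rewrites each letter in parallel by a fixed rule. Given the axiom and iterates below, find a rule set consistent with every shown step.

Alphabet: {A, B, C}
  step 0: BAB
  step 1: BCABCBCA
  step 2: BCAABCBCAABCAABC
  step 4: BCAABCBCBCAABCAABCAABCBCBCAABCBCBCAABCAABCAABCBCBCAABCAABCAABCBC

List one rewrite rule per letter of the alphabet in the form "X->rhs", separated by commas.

  step 1 ⇒ step 2: BCABCBCA ⇒ BCA·A·BC·BCA·A·BCA·A·BC
    A ↦ BC
    B ↦ BCA
    C ↦ A

A->BC, B->BCA, C->A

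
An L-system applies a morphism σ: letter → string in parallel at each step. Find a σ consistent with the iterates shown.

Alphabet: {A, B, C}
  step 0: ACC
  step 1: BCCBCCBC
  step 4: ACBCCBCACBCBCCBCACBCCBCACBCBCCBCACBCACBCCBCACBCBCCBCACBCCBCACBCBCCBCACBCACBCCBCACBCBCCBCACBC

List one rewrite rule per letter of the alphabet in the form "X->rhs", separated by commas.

  step 0 ⇒ step 1: ACC ⇒ BC·CBC·CBC
    A ↦ BC
    C ↦ CBC
    B ↦ A  (constrained at step 1)

A->BC, B->A, C->CBC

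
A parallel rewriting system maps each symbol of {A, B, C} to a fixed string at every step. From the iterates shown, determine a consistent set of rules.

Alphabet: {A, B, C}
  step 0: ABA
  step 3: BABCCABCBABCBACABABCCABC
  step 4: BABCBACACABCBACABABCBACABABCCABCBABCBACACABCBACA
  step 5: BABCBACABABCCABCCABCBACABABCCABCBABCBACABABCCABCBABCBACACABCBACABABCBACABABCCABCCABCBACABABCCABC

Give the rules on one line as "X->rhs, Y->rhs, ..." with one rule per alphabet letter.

  step 4 ⇒ step 5: BABCBACACABCBACABABCBACABABCCABCBABCBACACABCBACA ⇒ BA·BC·BA·CA·BA·BC·CA·BC·CA·BC·BA·CA·BA·BC·CA·BC·BA·BC·BA·CA·BA·BC·CA·BC·BA·BC·BA·CA·CA·BC·BA·CA·BA·BC·BA·CA·BA·BC·CA·BC·CA·BC·BA·CA·BA·BC·CA·BC
    A ↦ BC
    B ↦ BA
    C ↦ CA

A->BC, B->BA, C->CA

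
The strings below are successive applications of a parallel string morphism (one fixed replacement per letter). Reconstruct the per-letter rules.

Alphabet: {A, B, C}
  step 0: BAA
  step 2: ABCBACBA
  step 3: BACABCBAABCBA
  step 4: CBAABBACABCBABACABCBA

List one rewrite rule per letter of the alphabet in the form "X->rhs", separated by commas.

A->BA, B->C, C->AB

  step 3 ⇒ step 4: BACABCBAABCBA ⇒ C·BA·AB·BA·C·AB·C·BA·BA·C·AB·C·BA
    A ↦ BA
    B ↦ C
    C ↦ AB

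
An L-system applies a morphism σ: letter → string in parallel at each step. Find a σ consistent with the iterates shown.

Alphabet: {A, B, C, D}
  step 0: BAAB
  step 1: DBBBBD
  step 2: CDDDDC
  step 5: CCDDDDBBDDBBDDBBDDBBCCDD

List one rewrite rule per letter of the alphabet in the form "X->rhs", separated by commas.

A->BB, B->D, C->BBA, D->C

  step 1 ⇒ step 2: DBBBBD ⇒ C·D·D·D·D·C
    B ↦ D
    D ↦ C
  step 0 ⇒ step 1: BAAB ⇒ D·BB·BB·D
    A ↦ BB
    C ↦ BBA  (constrained at step 2)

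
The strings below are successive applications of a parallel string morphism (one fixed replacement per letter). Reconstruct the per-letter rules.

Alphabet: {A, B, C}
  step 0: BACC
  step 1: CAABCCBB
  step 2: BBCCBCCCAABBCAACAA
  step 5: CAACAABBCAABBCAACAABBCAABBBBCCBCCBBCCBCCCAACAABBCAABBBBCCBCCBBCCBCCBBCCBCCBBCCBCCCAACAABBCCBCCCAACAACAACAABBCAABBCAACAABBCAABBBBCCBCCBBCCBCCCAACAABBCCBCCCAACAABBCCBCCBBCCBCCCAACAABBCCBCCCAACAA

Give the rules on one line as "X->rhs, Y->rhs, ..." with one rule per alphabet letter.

A->BCC, B->CAA, C->B

  step 1 ⇒ step 2: CAABCCBB ⇒ B·BCC·BCC·CAA·B·B·CAA·CAA
    A ↦ BCC
    B ↦ CAA
    C ↦ B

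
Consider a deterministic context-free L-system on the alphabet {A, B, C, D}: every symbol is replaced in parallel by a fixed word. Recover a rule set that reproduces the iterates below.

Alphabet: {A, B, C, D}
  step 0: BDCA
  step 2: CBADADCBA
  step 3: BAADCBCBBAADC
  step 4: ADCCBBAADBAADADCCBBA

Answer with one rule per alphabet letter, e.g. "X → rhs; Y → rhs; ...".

  step 3 ⇒ step 4: BAADCBCBBAADC ⇒ AD·C·C·B·BA·AD·BA·AD·AD·C·C·B·BA
    A ↦ C
    B ↦ AD
    C ↦ BA
    D ↦ B

A->C, B->AD, C->BA, D->B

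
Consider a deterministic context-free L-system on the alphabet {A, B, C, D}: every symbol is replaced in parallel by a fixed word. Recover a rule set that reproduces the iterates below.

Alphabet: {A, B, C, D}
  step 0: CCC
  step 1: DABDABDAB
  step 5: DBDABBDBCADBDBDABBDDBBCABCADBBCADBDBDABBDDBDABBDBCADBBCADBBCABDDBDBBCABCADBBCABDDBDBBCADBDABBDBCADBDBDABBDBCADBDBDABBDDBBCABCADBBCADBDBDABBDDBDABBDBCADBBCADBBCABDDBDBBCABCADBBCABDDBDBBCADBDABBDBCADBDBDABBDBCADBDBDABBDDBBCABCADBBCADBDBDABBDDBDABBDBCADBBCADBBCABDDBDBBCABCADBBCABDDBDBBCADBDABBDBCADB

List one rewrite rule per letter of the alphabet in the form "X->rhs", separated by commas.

A->BD, B->DB, C->DAB, D->BCA

  step 0 ⇒ step 1: CCC ⇒ DAB·DAB·DAB
    C ↦ DAB
    A ↦ BD  (constrained at step 1)
    B ↦ DB  (constrained at step 1)
    D ↦ BCA  (constrained at step 1)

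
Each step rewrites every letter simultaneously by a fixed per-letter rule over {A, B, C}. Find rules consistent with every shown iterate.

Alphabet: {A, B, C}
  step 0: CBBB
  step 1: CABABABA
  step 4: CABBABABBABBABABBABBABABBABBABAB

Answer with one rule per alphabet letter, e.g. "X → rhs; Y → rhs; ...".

  step 0 ⇒ step 1: CBBB ⇒ CA·BA·BA·BA
    B ↦ BA
    C ↦ CA
    A ↦ B  (constrained at step 1)

A->B, B->BA, C->CA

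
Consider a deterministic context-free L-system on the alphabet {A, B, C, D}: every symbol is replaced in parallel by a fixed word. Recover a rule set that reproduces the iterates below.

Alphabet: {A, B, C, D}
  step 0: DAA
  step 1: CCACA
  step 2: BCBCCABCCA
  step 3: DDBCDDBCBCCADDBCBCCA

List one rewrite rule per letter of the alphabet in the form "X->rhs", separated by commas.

A->CA, B->DD, C->BC, D->C

  step 2 ⇒ step 3: BCBCCABCCA ⇒ DD·BC·DD·BC·BC·CA·DD·BC·BC·CA
    A ↦ CA
    B ↦ DD
    C ↦ BC
  step 0 ⇒ step 1: DAA ⇒ C·CA·CA
    D ↦ C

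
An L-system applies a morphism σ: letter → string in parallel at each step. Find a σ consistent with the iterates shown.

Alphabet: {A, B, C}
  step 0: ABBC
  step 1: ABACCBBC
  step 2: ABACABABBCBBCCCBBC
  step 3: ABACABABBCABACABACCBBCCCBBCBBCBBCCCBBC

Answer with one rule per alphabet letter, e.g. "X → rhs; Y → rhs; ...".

  step 2 ⇒ step 3: ABACABABBCBBCCCBBC ⇒ ABA·C·ABA·BBC·ABA·C·ABA·C·C·BBC·C·C·BBC·BBC·BBC·C·C·BBC
    A ↦ ABA
    B ↦ C
    C ↦ BBC

A->ABA, B->C, C->BBC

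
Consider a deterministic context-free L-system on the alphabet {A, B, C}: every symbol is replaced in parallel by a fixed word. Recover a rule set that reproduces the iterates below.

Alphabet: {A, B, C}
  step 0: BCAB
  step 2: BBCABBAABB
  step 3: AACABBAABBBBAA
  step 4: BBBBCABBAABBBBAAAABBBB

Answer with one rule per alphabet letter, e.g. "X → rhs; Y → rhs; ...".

  step 3 ⇒ step 4: AACABBAABBBBAA ⇒ BB·BB·CA·BB·A·A·BB·BB·A·A·A·A·BB·BB
    A ↦ BB
    B ↦ A
    C ↦ CA

A->BB, B->A, C->CA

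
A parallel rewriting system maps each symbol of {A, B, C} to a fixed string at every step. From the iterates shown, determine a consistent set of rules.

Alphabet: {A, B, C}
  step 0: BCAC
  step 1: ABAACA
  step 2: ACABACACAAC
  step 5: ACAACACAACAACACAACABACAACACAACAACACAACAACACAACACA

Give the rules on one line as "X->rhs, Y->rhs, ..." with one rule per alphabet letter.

  step 1 ⇒ step 2: ABAACA ⇒ AC·AB·AC·AC·A·AC
    A ↦ AC
    B ↦ AB
    C ↦ A

A->AC, B->AB, C->A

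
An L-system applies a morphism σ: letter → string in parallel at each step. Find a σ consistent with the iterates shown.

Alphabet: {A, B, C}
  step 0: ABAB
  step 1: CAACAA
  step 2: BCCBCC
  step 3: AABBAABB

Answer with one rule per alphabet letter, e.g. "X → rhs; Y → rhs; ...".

A->C, B->AA, C->B

  step 2 ⇒ step 3: BCCBCC ⇒ AA·B·B·AA·B·B
    B ↦ AA
    C ↦ B
  step 0 ⇒ step 1: ABAB ⇒ C·AA·C·AA
    A ↦ C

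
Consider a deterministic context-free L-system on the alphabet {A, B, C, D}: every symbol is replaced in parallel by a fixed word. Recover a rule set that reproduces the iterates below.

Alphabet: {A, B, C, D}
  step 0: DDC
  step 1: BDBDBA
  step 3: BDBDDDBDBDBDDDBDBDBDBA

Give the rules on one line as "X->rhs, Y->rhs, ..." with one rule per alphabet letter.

A->C, B->DD, C->BA, D->BD

  step 0 ⇒ step 1: DDC ⇒ BD·BD·BA
    C ↦ BA
    D ↦ BD
    A ↦ C  (constrained at step 1)
    B ↦ DD  (constrained at step 1)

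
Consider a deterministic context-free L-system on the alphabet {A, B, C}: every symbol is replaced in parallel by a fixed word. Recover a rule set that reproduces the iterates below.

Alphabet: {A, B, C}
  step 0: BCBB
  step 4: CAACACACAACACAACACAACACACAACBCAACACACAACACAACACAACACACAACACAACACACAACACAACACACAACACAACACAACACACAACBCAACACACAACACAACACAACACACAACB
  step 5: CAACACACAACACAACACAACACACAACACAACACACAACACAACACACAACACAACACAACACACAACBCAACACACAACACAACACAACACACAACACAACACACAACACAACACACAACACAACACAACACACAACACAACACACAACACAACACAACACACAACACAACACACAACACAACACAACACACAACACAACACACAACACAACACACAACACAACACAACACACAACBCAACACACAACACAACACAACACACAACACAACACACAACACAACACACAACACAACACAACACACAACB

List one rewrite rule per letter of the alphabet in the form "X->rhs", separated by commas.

  step 4 ⇒ step 5: CAACACACAACACAACACAACACACAACBCAACACACAACACAACACAACACACAACACAACACACAACACAACACACAACACAACACAACACACAACBCAACACACAACACAACACAACACACAACB ⇒ CAA·CA·CA·CAA·CA·CAA·CA·CAA·CA·CA·CAA·CA·CAA·CA·CA·CAA·CA·CAA·CA·CA·CAA·CA·CAA·CA·CAA·CA·CA·CAA·CB·CAA·CA·CA·CAA·CA·CAA·CA·CAA·CA·CA·CAA·CA·CAA·CA·CA·CAA·CA·CAA·CA·CA·CAA·CA·CAA·CA·CAA·CA·CA·CAA·CA·CAA·CA·CA·CAA·CA·CAA·CA·CAA·CA·CA·CAA·CA·CAA·CA·CA·CAA·CA·CAA·CA·CAA·CA·CA·CAA·CA·CAA·CA·CA·CAA·CA·CAA·CA·CA·CAA·CA·CAA·CA·CAA·CA·CA·CAA·CB·CAA·CA·CA·CAA·CA·CAA·CA·CAA·CA·CA·CAA·CA·CAA·CA·CA·CAA·CA·CAA·CA·CA·CAA·CA·CAA·CA·CAA·CA·CA·CAA·CB
    A ↦ CA
    B ↦ CB
    C ↦ CAA

A->CA, B->CB, C->CAA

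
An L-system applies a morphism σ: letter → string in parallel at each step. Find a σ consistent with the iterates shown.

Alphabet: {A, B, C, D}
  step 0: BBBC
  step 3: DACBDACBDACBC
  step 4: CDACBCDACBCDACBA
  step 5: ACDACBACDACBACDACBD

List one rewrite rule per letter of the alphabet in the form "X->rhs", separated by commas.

A->D, B->CB, C->A, D->C

  step 4 ⇒ step 5: CDACBCDACBCDACBA ⇒ A·C·D·A·CB·A·C·D·A·CB·A·C·D·A·CB·D
    A ↦ D
    B ↦ CB
    C ↦ A
    D ↦ C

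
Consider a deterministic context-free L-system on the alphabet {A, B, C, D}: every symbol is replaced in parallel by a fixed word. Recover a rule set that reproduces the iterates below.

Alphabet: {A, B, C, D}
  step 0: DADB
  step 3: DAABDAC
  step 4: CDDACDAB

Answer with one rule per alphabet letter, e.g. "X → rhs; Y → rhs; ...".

  step 3 ⇒ step 4: DAABDAC ⇒ C·D·D·A·C·D·AB
    A ↦ D
    B ↦ A
    C ↦ AB
    D ↦ C

A->D, B->A, C->AB, D->C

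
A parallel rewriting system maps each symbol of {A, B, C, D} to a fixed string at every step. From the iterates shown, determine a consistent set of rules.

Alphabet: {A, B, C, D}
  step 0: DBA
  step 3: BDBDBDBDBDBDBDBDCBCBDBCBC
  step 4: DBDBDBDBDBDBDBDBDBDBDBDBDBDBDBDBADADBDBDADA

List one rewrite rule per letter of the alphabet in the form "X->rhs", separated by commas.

  step 3 ⇒ step 4: BDBDBDBDBDBDBDBDCBCBDBCBC ⇒ D·BDB·D·BDB·D·BDB·D·BDB·D·BDB·D·BDB·D·BDB·D·BDB·A·D·A·D·BDB·D·A·D·A
    B ↦ D
    C ↦ A
    D ↦ BDB
    A ↦ CBC  (constrained at step 0)

A->CBC, B->D, C->A, D->BDB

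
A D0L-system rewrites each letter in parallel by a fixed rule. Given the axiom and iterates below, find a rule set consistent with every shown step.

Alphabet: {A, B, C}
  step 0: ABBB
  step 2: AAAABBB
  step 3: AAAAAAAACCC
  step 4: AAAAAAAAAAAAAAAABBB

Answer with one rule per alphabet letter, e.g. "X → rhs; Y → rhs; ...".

A->AA, B->C, C->B

  step 3 ⇒ step 4: AAAAAAAACCC ⇒ AA·AA·AA·AA·AA·AA·AA·AA·B·B·B
    A ↦ AA
    C ↦ B
  step 2 ⇒ step 3: AAAABBB ⇒ AA·AA·AA·AA·C·C·C
    B ↦ C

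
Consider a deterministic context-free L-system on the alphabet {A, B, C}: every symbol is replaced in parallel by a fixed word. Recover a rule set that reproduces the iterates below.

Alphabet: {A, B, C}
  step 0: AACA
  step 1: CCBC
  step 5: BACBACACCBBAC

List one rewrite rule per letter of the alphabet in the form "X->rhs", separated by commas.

  step 0 ⇒ step 1: AACA ⇒ C·C·B·C
    A ↦ C
    C ↦ B
    B ↦ AC  (constrained at step 1)

A->C, B->AC, C->B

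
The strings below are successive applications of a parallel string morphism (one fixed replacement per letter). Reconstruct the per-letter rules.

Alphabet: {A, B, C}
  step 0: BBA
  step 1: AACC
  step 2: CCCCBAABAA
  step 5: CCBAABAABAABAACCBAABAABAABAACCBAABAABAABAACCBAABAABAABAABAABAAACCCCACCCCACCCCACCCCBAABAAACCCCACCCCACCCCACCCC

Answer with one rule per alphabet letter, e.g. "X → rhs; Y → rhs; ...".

A->CC, B->A, C->BAA

  step 1 ⇒ step 2: AACC ⇒ CC·CC·BAA·BAA
    A ↦ CC
    C ↦ BAA
  step 0 ⇒ step 1: BBA ⇒ A·A·CC
    B ↦ A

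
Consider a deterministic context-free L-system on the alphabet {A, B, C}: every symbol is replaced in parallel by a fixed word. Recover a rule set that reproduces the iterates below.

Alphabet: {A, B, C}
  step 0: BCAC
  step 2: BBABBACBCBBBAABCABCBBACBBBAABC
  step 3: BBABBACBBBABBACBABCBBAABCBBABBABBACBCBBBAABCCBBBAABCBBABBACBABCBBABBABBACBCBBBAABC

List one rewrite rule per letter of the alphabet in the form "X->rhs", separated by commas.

A->CB, B->BBA, C->ABC

  step 2 ⇒ step 3: BBABBACBCBBBAABCABCBBACBBBAABC ⇒ BBA·BBA·CB·BBA·BBA·CB·ABC·BBA·ABC·BBA·BBA·BBA·CB·CB·BBA·ABC·CB·BBA·ABC·BBA·BBA·CB·ABC·BBA·BBA·BBA·CB·CB·BBA·ABC
    A ↦ CB
    B ↦ BBA
    C ↦ ABC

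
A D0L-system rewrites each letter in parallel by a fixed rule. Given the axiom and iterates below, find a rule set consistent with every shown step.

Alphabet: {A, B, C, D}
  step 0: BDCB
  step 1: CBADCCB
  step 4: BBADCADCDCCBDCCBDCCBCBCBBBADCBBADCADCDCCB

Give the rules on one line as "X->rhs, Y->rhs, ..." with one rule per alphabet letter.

  step 0 ⇒ step 1: BDCB ⇒ CB·A·DC·CB
    B ↦ CB
    C ↦ DC
    D ↦ A
    A ↦ BB  (constrained at step 1)

A->BB, B->CB, C->DC, D->A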